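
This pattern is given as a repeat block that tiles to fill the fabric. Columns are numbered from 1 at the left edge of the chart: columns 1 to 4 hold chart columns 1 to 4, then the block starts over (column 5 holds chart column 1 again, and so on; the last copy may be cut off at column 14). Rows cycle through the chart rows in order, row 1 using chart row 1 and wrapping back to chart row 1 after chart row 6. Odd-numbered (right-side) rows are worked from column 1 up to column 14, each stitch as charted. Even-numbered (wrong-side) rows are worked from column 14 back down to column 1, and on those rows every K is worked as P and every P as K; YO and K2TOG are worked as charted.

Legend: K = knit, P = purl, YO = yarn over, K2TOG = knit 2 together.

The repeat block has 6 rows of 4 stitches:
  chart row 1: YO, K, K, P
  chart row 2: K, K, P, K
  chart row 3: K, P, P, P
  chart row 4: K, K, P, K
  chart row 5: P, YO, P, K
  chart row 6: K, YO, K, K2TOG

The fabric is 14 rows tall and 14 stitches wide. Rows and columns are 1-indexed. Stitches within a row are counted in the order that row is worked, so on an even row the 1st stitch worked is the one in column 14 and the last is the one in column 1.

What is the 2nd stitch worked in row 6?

Row 6: (6-1) mod 6 = 5, so use chart row 6. Even row -> WS.
Chart row 6 tiled across columns 1-14: K YO K K2TOG K YO K K2TOG K YO K K2TOG K YO
WS row: flip the tiled sequence (start at column 14) and apply K<->P; YO and K2TOG stay.
Row 6 as worked: YO P K2TOG P YO P K2TOG P YO P K2TOG P YO P
Stitch 2 in working order -> P

Result:
P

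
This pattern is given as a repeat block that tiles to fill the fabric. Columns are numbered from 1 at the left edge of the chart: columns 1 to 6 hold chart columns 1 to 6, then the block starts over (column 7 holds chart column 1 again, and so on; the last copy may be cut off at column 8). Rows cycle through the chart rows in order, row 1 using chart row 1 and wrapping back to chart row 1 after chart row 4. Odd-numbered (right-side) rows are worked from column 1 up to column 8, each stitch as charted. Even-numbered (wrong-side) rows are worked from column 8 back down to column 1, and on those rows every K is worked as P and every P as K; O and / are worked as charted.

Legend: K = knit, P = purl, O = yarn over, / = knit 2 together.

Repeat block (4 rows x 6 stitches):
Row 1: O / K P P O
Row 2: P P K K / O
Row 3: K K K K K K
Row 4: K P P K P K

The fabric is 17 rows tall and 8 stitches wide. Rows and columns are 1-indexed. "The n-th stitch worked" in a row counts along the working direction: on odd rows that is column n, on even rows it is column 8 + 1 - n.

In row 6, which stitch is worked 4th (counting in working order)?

Row 6: (6-1) mod 4 = 1, so use chart row 2. Even row -> WS.
Chart row 2 tiled across columns 1-8: P P K K / O P P
WS row: flip the tiled sequence (start at column 8) and apply K<->P; O and / stay.
Row 6 as worked: K K O / P P K K
Stitch 4 in working order -> /

Result:
/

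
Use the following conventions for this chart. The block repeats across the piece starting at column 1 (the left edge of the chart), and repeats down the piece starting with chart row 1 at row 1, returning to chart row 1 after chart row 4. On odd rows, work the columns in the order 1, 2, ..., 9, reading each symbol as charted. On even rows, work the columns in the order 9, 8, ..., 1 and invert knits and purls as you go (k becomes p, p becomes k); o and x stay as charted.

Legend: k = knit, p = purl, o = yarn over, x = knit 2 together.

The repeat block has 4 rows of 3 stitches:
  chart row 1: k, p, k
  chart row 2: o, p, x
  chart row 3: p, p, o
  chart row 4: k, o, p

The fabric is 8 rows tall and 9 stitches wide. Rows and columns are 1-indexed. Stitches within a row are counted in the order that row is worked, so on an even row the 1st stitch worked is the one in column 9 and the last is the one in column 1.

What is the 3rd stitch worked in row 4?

Row 4 uses chart row ((4-1) mod 4)+1 = 4. Row 4 is even, so WS.
Chart row 4 tiled across columns 1-9: k o p k o p k o p
WS: work from column 9 back to column 1 (reverse the tiled row), swapping k<->p (o and x unchanged).
Row 4 as worked: k o p k o p k o p
The 3rd stitch worked is p.

Stitch:
p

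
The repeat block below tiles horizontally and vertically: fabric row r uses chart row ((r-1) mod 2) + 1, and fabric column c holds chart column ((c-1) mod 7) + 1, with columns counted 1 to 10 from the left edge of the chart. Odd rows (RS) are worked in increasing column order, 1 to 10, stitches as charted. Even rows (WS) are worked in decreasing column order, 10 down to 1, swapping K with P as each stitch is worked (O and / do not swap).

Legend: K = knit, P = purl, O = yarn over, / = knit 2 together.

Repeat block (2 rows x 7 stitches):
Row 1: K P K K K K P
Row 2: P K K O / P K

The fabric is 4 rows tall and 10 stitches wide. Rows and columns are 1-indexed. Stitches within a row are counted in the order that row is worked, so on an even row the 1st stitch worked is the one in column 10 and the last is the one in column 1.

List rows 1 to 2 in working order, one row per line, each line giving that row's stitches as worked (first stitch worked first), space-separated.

== ROWS AS WORKED ==
K P K K K K P K P K
P P K P K / O P P K

Derivation:
Row 1: chart row 1, RS - tile across columns 1-10 and work as-is.
Row 2: chart row 2, WS - tiled (columns 1-10): P K K O / P K P K K; work from column 10 back to 1 with K<->P swapped.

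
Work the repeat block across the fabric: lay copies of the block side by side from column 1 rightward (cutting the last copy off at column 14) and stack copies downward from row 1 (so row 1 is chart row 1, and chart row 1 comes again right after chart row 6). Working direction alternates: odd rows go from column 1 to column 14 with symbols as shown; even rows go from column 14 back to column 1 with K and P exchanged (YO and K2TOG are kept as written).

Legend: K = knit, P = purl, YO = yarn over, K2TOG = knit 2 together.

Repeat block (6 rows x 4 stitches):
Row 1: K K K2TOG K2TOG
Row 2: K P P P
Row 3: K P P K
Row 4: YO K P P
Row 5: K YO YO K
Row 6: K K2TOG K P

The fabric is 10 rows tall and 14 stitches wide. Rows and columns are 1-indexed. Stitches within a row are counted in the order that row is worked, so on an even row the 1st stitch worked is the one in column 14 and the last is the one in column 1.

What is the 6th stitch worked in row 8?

Row 8 uses chart row ((8-1) mod 6)+1 = 2. Row 8 is even, so WS.
Chart row 2 tiled across columns 1-14: K P P P K P P P K P P P K P
WS: work from column 14 back to column 1 (reverse the tiled row), swapping K<->P (YO and K2TOG unchanged).
Row 8 as worked: K P K K K P K K K P K K K P
Stitch 6 in working order -> P

Result:
P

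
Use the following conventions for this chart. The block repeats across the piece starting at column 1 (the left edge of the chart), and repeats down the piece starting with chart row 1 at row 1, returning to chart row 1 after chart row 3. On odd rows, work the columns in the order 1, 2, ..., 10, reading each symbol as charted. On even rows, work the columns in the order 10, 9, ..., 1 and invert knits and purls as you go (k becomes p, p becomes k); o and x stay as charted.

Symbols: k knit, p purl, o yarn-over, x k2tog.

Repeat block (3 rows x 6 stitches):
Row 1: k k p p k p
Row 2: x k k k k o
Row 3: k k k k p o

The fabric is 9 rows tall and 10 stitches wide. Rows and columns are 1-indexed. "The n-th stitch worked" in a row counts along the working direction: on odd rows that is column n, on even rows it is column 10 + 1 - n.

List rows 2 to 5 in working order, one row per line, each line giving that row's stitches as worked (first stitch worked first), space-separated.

== ROWS AS WORKED ==
p p p x o p p p p x
k k k k p o k k k k
k k p p k p k k p p
x k k k k o x k k k

Derivation:
Row 2: chart row 2, WS - tiled (columns 1-10): x k k k k o x k k k; work from column 10 back to 1 with k<->p swapped.
Row 3: chart row 3, RS - tile across columns 1-10 and work as-is.
Row 4: chart row 1, WS - tiled (columns 1-10): k k p p k p k k p p; work from column 10 back to 1 with k<->p swapped.
Row 5: chart row 2, RS - tile across columns 1-10 and work as-is.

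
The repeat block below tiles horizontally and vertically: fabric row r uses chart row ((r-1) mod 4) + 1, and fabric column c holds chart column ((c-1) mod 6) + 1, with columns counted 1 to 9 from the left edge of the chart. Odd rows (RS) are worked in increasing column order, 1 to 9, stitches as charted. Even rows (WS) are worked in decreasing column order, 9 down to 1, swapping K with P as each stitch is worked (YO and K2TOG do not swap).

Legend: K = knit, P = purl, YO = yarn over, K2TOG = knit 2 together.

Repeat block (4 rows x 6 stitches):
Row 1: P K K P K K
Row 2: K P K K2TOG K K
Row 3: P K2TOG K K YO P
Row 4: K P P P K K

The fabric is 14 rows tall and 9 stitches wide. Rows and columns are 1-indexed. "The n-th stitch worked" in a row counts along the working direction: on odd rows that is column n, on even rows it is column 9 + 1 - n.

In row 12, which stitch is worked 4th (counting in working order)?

Stitch:
P

Derivation:
Row 12 uses chart row ((12-1) mod 4)+1 = 4. Row 12 is even, so WS.
Chart row 4 tiled across columns 1-9: K P P P K K K P P
Wrong side: read the tiled row from column 9 down to 1 and exchange K with P (leave YO, K2TOG).
Row 12 as worked: K K P P P K K K P
The 4th stitch worked is P.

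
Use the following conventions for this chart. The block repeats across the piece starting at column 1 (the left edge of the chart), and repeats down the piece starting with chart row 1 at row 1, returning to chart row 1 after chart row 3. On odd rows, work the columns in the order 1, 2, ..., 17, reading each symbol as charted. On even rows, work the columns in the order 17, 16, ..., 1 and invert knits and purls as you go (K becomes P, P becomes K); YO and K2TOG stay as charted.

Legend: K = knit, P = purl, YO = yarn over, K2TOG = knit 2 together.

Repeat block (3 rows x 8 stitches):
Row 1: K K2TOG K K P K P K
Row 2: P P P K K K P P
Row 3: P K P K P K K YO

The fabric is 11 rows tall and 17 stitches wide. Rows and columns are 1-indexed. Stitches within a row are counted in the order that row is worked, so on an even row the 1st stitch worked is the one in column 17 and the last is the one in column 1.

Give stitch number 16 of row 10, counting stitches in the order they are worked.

Stitch:
K2TOG

Derivation:
For row 10: chart row = ((10-1) mod 3) + 1 = 1; this is a WS (even) row.
Chart row 1 tiled across columns 1-17: K K2TOG K K P K P K K K2TOG K K P K P K K
WS: work from column 17 back to column 1 (reverse the tiled row), swapping K<->P (YO and K2TOG unchanged).
Row 10 as worked: P P K P K P P K2TOG P P K P K P P K2TOG P
The 16th stitch worked is K2TOG.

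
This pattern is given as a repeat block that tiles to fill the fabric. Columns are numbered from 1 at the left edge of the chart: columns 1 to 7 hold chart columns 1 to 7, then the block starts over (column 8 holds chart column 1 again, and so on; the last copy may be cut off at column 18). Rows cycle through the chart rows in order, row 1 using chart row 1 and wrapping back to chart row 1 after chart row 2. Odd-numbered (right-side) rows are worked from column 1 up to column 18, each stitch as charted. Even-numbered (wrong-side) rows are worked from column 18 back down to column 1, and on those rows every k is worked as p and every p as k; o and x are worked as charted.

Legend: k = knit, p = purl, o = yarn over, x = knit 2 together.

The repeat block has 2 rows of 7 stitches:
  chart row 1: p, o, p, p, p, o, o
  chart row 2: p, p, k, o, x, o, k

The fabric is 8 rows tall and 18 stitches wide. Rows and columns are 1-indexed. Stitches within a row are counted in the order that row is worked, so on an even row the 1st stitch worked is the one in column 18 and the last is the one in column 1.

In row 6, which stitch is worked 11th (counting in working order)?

Row 6: (6-1) mod 2 = 1, so use chart row 2. Even row -> WS.
Chart row 2 tiled across columns 1-18: p p k o x o k p p k o x o k p p k o
Wrong side: read the tiled row from column 18 down to 1 and exchange k with p (leave o, x).
Row 6 as worked: o p k k p o x o p k k p o x o p k k
The 11th stitch worked is k.

Stitch:
k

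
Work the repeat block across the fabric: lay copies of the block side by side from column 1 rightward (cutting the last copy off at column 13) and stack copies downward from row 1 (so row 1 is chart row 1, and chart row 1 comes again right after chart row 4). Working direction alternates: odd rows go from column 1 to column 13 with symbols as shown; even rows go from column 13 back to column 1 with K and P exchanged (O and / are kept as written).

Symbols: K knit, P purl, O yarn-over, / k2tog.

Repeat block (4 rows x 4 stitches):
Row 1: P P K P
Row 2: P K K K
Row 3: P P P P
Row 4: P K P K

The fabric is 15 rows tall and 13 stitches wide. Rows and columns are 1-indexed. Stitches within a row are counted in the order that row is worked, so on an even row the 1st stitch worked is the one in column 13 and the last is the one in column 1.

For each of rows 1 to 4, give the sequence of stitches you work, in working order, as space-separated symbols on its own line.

Result:
P P K P P P K P P P K P P
K P P P K P P P K P P P K
P P P P P P P P P P P P P
K P K P K P K P K P K P K

Derivation:
Row 1: chart row 1, RS - tile across columns 1-13 and work as-is.
Row 2: chart row 2, WS - tiled (columns 1-13): P K K K P K K K P K K K P; work from column 13 back to 1 with K<->P swapped.
Row 3: chart row 3, RS - tile across columns 1-13 and work as-is.
Row 4: chart row 4, WS - tiled (columns 1-13): P K P K P K P K P K P K P; work from column 13 back to 1 with K<->P swapped.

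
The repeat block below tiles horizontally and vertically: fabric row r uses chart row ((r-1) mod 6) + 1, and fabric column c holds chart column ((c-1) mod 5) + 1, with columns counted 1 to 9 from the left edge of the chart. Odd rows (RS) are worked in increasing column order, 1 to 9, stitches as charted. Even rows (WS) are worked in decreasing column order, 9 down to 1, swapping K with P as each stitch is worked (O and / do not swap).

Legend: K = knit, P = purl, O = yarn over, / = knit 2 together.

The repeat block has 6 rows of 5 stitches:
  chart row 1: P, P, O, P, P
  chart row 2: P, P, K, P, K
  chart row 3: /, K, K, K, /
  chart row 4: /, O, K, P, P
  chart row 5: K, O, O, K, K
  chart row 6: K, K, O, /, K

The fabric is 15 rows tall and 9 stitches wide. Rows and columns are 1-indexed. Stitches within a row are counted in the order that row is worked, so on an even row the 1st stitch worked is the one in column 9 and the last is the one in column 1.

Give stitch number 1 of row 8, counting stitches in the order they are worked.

For row 8: chart row = ((8-1) mod 6) + 1 = 2; this is a WS (even) row.
Chart row 2 tiled across columns 1-9: P P K P K P P K P
WS row: flip the tiled sequence (start at column 9) and apply K<->P; O and / stay.
Row 8 as worked: K P K K P K P K K
The 1st stitch worked is K.

== STITCH ==
K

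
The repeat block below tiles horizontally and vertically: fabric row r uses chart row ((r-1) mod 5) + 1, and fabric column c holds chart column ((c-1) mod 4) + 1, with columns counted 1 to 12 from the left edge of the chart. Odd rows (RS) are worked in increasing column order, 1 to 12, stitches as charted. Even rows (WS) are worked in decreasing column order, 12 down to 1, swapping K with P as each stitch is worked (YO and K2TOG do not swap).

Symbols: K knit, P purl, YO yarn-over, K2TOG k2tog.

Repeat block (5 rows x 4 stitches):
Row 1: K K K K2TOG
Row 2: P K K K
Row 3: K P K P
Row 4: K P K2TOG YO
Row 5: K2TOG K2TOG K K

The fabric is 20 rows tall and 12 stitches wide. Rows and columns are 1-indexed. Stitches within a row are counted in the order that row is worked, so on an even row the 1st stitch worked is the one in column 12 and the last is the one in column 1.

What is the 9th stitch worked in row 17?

Stitch:
P

Derivation:
For row 17: chart row = ((17-1) mod 5) + 1 = 2; this is a RS (odd) row.
Chart row 2 tiled across columns 1-12: P K K K P K K K P K K K
RS: work column 1 to column 12, symbols as charted — the tiled row is the row as worked.
The 9th stitch worked is P.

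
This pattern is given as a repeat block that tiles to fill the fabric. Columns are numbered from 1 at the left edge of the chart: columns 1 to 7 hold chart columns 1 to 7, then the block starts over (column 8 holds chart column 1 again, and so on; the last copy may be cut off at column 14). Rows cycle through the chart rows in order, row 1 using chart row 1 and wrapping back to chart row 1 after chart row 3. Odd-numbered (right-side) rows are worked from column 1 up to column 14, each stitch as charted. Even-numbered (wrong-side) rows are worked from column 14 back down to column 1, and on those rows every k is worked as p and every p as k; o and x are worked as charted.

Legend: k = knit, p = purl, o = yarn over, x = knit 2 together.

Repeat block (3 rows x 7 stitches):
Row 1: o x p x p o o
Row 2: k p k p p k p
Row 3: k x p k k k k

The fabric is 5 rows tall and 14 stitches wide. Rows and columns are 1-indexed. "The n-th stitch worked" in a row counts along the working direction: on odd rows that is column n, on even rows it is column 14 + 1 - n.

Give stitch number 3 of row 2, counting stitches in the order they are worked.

Result:
k

Derivation:
For row 2: chart row = ((2-1) mod 3) + 1 = 2; this is a WS (even) row.
Chart row 2 tiled across columns 1-14: k p k p p k p k p k p p k p
WS row: flip the tiled sequence (start at column 14) and apply k<->p; o and x stay.
Row 2 as worked: k p k k p k p k p k k p k p
Stitch 3 in working order -> k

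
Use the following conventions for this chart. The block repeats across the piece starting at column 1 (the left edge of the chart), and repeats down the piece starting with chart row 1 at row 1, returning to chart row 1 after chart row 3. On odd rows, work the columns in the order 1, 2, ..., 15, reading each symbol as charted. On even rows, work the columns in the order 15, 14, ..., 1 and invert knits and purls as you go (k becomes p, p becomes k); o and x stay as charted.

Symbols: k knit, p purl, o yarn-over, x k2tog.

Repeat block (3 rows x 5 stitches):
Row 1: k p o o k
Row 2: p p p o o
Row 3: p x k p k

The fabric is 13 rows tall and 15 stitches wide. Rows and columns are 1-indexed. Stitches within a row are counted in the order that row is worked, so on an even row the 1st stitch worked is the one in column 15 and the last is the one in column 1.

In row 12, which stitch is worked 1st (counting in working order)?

Result:
p

Derivation:
Row 12: (12-1) mod 3 = 2, so use chart row 3. Even row -> WS.
Chart row 3 tiled across columns 1-15: p x k p k p x k p k p x k p k
WS: work from column 15 back to column 1 (reverse the tiled row), swapping k<->p (o and x unchanged).
Row 12 as worked: p k p x k p k p x k p k p x k
Counting 1 along the worked row gives p.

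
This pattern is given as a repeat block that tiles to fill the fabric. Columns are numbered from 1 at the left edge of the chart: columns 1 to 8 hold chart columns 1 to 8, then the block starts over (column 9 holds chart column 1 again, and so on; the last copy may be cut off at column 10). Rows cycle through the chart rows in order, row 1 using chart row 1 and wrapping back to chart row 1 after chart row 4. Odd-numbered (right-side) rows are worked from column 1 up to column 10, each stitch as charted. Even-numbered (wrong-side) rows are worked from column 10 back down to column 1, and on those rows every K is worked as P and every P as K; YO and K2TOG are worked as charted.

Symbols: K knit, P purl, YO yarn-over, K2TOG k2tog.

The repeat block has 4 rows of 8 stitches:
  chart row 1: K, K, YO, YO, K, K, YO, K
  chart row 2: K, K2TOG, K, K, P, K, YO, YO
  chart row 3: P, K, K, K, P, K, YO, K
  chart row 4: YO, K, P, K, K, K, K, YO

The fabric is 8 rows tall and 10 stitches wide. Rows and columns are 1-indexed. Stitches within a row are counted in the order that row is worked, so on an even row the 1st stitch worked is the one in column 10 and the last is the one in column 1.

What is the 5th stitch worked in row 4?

Row 4: (4-1) mod 4 = 3, so use chart row 4. Even row -> WS.
Chart row 4 tiled across columns 1-10: YO K P K K K K YO YO K
WS row: flip the tiled sequence (start at column 10) and apply K<->P; YO and K2TOG stay.
Row 4 as worked: P YO YO P P P P K P YO
The 5th stitch worked is P.

== STITCH ==
P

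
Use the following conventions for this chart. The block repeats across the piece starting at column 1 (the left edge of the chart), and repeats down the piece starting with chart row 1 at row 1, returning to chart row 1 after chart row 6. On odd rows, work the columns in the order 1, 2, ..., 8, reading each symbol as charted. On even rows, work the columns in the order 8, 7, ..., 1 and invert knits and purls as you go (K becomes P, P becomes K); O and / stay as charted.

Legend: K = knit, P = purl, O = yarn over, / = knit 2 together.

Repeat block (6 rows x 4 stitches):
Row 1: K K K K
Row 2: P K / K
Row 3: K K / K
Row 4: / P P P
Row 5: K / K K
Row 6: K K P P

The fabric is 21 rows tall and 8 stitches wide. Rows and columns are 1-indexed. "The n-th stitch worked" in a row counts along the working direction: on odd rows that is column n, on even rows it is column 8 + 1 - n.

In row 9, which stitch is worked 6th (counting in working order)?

Result:
K

Derivation:
For row 9: chart row = ((9-1) mod 6) + 1 = 3; this is a RS (odd) row.
Chart row 3 tiled across columns 1-8: K K / K K K / K
Right side: take the tiled row as-is (worked left to right from column 1).
The 6th stitch worked is K.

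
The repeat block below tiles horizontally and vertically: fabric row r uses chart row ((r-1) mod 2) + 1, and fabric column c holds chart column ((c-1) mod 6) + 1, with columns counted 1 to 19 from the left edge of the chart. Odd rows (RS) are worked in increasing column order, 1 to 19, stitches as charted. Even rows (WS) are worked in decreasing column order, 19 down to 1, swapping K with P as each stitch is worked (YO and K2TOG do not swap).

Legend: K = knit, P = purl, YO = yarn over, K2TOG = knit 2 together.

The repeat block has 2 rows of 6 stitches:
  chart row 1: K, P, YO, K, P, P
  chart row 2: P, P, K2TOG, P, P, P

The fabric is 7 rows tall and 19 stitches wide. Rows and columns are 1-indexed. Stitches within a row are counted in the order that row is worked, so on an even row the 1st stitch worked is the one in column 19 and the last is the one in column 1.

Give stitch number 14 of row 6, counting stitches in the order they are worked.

== STITCH ==
K

Derivation:
Row 6 uses chart row ((6-1) mod 2)+1 = 2. Row 6 is even, so WS.
Chart row 2 tiled across columns 1-19: P P K2TOG P P P P P K2TOG P P P P P K2TOG P P P P
Wrong side: read the tiled row from column 19 down to 1 and exchange K with P (leave YO, K2TOG).
Row 6 as worked: K K K K K2TOG K K K K K K2TOG K K K K K K2TOG K K
The 14th stitch worked is K.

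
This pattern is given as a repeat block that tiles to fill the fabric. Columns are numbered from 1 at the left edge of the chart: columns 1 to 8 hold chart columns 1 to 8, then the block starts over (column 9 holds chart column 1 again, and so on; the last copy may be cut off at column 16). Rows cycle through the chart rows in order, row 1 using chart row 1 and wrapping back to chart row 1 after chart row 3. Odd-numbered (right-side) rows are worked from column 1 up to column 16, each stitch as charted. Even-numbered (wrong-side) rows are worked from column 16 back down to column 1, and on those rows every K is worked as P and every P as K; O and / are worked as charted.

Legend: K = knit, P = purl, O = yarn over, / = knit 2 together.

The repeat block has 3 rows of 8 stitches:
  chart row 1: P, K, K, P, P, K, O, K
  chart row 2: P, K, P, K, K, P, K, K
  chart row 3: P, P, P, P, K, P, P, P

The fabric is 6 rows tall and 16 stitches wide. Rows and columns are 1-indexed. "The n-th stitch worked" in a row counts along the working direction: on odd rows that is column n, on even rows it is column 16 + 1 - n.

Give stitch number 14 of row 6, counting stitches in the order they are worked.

For row 6: chart row = ((6-1) mod 3) + 1 = 3; this is a WS (even) row.
Chart row 3 tiled across columns 1-16: P P P P K P P P P P P P K P P P
Wrong side: read the tiled row from column 16 down to 1 and exchange K with P (leave O, /).
Row 6 as worked: K K K P K K K K K K K P K K K K
Stitch 14 in working order -> K

Stitch:
K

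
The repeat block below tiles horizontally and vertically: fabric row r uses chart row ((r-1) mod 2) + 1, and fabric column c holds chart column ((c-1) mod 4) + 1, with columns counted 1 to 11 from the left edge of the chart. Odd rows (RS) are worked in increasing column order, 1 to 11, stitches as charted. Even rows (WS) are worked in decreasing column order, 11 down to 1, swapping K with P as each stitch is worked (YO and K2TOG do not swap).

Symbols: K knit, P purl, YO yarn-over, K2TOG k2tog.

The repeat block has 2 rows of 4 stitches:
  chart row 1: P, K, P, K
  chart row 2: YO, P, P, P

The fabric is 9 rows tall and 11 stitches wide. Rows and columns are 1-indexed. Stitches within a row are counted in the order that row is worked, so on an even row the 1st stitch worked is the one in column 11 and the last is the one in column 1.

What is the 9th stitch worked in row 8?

Row 8 uses chart row ((8-1) mod 2)+1 = 2. Row 8 is even, so WS.
Chart row 2 tiled across columns 1-11: YO P P P YO P P P YO P P
WS: work from column 11 back to column 1 (reverse the tiled row), swapping K<->P (YO and K2TOG unchanged).
Row 8 as worked: K K YO K K K YO K K K YO
Stitch 9 in working order -> K

Result:
K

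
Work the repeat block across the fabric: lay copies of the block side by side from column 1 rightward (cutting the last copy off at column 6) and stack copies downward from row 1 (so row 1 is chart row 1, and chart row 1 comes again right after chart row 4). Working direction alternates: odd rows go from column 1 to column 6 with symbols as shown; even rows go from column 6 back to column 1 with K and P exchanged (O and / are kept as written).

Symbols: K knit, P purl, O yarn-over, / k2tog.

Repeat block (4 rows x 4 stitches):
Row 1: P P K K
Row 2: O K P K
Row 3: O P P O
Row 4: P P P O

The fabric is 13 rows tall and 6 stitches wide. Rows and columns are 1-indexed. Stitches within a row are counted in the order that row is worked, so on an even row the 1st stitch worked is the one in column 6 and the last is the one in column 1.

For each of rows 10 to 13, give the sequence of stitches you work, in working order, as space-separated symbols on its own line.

Row 10: chart row 2, WS - tiled (columns 1-6): O K P K O K; work from column 6 back to 1 with K<->P swapped.
Row 11: chart row 3, RS - tile across columns 1-6 and work as-is.
Row 12: chart row 4, WS - tiled (columns 1-6): P P P O P P; work from column 6 back to 1 with K<->P swapped.
Row 13: chart row 1, RS - tile across columns 1-6 and work as-is.

== ROWS AS WORKED ==
P O P K P O
O P P O O P
K K O K K K
P P K K P P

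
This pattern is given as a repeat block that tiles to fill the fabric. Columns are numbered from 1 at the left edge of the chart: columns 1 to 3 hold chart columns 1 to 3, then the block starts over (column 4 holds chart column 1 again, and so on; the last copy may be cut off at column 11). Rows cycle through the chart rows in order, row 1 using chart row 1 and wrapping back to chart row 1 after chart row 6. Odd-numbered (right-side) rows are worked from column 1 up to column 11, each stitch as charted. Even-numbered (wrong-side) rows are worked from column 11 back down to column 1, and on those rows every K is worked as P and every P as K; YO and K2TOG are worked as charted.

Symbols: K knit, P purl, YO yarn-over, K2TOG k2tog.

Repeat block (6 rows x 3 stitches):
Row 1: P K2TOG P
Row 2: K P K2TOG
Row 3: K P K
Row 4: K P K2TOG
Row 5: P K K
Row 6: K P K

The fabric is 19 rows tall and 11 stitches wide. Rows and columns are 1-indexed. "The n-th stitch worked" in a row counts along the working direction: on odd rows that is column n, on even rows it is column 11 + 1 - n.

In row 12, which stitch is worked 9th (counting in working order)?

Result:
P

Derivation:
Row 12 uses chart row ((12-1) mod 6)+1 = 6. Row 12 is even, so WS.
Chart row 6 tiled across columns 1-11: K P K K P K K P K K P
Wrong side: read the tiled row from column 11 down to 1 and exchange K with P (leave YO, K2TOG).
Row 12 as worked: K P P K P P K P P K P
Counting 9 along the worked row gives P.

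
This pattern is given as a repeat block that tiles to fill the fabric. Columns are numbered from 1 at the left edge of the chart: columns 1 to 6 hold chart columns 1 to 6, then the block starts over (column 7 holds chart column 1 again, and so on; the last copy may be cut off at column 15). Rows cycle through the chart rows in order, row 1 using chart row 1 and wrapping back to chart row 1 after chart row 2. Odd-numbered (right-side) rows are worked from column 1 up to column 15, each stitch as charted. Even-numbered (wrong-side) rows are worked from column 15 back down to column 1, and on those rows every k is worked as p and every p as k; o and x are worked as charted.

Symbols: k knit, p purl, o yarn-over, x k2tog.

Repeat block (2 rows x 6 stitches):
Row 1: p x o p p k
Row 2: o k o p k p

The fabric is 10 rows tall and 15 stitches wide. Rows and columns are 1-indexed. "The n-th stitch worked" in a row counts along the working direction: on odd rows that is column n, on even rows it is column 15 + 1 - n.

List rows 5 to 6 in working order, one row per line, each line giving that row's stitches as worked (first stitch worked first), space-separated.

Result:
p x o p p k p x o p p k p x o
o p o k p k o p o k p k o p o

Derivation:
Row 5: chart row 1, RS - tile across columns 1-15 and work as-is.
Row 6: chart row 2, WS - tiled (columns 1-15): o k o p k p o k o p k p o k o; work from column 15 back to 1 with k<->p swapped.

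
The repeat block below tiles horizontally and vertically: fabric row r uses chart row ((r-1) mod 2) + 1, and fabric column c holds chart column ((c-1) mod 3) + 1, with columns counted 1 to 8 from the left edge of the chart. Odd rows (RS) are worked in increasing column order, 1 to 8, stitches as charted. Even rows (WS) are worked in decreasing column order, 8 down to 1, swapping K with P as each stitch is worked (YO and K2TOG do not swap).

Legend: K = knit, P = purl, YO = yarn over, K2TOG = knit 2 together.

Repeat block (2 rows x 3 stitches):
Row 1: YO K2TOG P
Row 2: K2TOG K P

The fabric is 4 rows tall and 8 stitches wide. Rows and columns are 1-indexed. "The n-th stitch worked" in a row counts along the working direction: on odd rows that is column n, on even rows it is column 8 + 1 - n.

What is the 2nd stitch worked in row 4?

For row 4: chart row = ((4-1) mod 2) + 1 = 2; this is a WS (even) row.
Chart row 2 tiled across columns 1-8: K2TOG K P K2TOG K P K2TOG K
WS: work from column 8 back to column 1 (reverse the tiled row), swapping K<->P (YO and K2TOG unchanged).
Row 4 as worked: P K2TOG K P K2TOG K P K2TOG
Counting 2 along the worked row gives K2TOG.

Result:
K2TOG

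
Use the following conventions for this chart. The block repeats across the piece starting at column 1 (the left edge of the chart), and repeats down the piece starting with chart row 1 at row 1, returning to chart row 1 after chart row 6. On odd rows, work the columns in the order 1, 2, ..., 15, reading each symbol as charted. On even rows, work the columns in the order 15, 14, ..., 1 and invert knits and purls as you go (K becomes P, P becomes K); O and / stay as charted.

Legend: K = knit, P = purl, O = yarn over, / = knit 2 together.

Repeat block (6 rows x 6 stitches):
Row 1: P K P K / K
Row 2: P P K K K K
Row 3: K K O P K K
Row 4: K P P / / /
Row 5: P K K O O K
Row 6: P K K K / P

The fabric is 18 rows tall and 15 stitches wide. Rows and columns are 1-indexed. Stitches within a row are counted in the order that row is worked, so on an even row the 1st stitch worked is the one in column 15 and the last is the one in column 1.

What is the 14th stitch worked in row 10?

Row 10: (10-1) mod 6 = 3, so use chart row 4. Even row -> WS.
Chart row 4 tiled across columns 1-15: K P P / / / K P P / / / K P P
WS: work from column 15 back to column 1 (reverse the tiled row), swapping K<->P (O and / unchanged).
Row 10 as worked: K K P / / / K K P / / / K K P
Counting 14 along the worked row gives K.

Stitch:
K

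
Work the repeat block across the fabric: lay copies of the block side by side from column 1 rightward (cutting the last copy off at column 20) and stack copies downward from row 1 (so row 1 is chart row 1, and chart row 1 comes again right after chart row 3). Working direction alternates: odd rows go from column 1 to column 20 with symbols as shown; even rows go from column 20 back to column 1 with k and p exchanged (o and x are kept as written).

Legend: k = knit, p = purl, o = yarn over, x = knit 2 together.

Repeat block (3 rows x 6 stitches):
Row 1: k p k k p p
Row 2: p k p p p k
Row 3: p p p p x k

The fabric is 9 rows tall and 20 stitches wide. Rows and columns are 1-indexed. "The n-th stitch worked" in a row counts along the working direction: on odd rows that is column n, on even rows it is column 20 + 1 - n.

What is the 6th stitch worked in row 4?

Result:
p

Derivation:
For row 4: chart row = ((4-1) mod 3) + 1 = 1; this is a WS (even) row.
Chart row 1 tiled across columns 1-20: k p k k p p k p k k p p k p k k p p k p
WS: work from column 20 back to column 1 (reverse the tiled row), swapping k<->p (o and x unchanged).
Row 4 as worked: k p k k p p k p k k p p k p k k p p k p
Stitch 6 in working order -> p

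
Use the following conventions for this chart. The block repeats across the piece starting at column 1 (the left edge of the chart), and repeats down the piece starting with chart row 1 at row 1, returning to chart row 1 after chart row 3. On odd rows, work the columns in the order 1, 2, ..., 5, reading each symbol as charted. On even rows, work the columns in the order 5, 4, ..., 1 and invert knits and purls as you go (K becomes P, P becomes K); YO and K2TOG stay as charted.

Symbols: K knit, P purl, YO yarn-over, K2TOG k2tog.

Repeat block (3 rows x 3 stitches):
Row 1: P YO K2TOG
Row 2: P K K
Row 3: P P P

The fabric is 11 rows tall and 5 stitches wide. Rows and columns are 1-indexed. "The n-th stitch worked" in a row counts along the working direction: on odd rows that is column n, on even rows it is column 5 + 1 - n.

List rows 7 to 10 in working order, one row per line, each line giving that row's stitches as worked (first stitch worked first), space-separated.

== ROWS AS WORKED ==
P YO K2TOG P YO
P K P P K
P P P P P
YO K K2TOG YO K

Derivation:
Row 7: chart row 1, RS - tile across columns 1-5 and work as-is.
Row 8: chart row 2, WS - tiled (columns 1-5): P K K P K; work from column 5 back to 1 with K<->P swapped.
Row 9: chart row 3, RS - tile across columns 1-5 and work as-is.
Row 10: chart row 1, WS - tiled (columns 1-5): P YO K2TOG P YO; work from column 5 back to 1 with K<->P swapped.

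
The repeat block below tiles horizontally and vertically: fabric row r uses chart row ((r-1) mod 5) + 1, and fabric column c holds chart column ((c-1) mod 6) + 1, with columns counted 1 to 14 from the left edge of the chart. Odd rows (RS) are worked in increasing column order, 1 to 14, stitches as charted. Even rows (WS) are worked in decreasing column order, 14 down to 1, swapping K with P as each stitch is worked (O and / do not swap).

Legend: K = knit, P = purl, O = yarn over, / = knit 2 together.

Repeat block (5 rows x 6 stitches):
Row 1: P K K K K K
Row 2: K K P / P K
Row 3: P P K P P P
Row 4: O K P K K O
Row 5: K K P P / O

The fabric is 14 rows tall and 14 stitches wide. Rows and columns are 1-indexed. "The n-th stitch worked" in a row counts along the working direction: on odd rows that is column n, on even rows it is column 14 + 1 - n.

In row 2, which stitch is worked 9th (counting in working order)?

Stitch:
P

Derivation:
Row 2 uses chart row ((2-1) mod 5)+1 = 2. Row 2 is even, so WS.
Chart row 2 tiled across columns 1-14: K K P / P K K K P / P K K K
Wrong side: read the tiled row from column 14 down to 1 and exchange K with P (leave O, /).
Row 2 as worked: P P P K / K P P P K / K P P
Counting 9 along the worked row gives P.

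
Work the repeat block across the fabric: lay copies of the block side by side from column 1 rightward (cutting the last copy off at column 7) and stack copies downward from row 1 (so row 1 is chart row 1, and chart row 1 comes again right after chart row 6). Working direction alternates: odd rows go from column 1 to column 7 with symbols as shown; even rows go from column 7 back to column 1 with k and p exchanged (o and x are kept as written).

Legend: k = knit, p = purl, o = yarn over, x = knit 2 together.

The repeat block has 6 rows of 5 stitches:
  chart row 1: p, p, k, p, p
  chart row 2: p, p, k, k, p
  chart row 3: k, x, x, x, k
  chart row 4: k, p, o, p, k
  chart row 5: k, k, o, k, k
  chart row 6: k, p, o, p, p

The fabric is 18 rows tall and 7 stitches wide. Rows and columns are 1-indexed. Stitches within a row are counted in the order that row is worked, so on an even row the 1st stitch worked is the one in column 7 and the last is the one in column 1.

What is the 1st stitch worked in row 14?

Row 14 uses chart row ((14-1) mod 6)+1 = 2. Row 14 is even, so WS.
Chart row 2 tiled across columns 1-7: p p k k p p p
WS: work from column 7 back to column 1 (reverse the tiled row), swapping k<->p (o and x unchanged).
Row 14 as worked: k k k p p k k
The 1st stitch worked is k.

Stitch:
k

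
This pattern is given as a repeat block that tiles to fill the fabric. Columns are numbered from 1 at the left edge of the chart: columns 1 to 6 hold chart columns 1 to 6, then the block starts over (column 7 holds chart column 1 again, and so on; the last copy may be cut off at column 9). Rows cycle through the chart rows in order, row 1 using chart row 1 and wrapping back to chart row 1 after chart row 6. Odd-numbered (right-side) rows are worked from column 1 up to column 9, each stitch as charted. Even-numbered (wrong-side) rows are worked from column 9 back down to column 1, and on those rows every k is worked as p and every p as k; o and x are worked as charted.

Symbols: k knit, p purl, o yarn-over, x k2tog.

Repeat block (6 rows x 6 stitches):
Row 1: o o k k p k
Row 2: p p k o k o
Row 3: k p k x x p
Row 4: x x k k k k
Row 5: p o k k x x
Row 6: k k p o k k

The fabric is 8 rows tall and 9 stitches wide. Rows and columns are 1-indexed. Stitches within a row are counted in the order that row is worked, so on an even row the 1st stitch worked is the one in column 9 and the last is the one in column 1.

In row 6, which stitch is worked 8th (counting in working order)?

For row 6: chart row = ((6-1) mod 6) + 1 = 6; this is a WS (even) row.
Chart row 6 tiled across columns 1-9: k k p o k k k k p
WS row: flip the tiled sequence (start at column 9) and apply k<->p; o and x stay.
Row 6 as worked: k p p p p o k p p
Stitch 8 in working order -> p

Stitch:
p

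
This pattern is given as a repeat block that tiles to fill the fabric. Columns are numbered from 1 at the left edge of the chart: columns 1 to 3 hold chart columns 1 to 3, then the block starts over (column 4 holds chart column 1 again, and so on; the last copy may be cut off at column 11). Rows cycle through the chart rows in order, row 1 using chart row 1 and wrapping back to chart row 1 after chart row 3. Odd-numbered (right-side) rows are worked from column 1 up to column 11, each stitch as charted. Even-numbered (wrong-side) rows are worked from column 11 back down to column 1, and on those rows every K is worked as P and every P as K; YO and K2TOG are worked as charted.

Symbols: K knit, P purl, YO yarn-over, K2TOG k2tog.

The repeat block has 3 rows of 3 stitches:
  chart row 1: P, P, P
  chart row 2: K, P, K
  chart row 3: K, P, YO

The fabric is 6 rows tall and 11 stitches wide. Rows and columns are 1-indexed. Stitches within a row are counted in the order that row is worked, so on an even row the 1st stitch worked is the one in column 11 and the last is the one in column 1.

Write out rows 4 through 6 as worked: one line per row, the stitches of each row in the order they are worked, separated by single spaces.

Row 4: chart row 1, WS - tiled (columns 1-11): P P P P P P P P P P P; work from column 11 back to 1 with K<->P swapped.
Row 5: chart row 2, RS - tile across columns 1-11 and work as-is.
Row 6: chart row 3, WS - tiled (columns 1-11): K P YO K P YO K P YO K P; work from column 11 back to 1 with K<->P swapped.

== ROWS AS WORKED ==
K K K K K K K K K K K
K P K K P K K P K K P
K P YO K P YO K P YO K P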